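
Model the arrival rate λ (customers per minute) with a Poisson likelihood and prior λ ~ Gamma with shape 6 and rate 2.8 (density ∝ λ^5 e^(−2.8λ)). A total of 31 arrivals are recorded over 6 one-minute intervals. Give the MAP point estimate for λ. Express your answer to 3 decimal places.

λ̂_MAP = 4.091

Σxᵢ = 31, n = 6.
Posterior ∝ λ^5e^(−2.8λ) · λ^31e^(−6λ) = λ^36e^(−8.8λ), i.e. Gamma(shape=37, rate=8.8).
The mode of a Gamma(a, b) with a ≥ 1 (shape–rate) is (a−1)/b = 36/8.8 ≈ 4.091.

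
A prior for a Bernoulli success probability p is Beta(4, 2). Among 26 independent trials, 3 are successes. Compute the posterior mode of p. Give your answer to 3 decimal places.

p̂_MAP = 0.200

Prior: Beta(4, 2).
Data: 3 successes in 26 trials. The binomial likelihood contributes p^3(1−p)^23, so the posterior is Beta(4+3, 2+23) = Beta(7, 25).
For Beta(a, b) with a, b > 1 the mode is (a−1)/(a+b−2) = 6/30 ≈ 0.200.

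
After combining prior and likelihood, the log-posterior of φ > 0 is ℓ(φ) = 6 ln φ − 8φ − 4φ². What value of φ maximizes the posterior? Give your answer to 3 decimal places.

ℓ'(φ) = 6/φ − 8 − 8φ. Setting this to zero and multiplying by φ: 8φ² + 8φ − 6 = 0.
φ = (−8 + √(8² + 4·8·6)) / (2·8) = (−8 + √256) / 16 = (−8 + 16)/16 = 1/2.
ℓ''(φ) = −6/φ² − 8 < 0, confirming a maximum.

φ̂_MAP = 0.500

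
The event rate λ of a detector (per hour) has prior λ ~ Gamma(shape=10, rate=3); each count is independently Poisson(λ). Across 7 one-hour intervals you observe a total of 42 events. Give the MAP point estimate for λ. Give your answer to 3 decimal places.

λ̂_MAP = 5.100

Σxᵢ = 42, n = 7.
Posterior ∝ λ^9e^(−3λ) · λ^42e^(−7λ) = λ^51e^(−10λ), i.e. Gamma(shape=52, rate=10).
The mode of a Gamma(a, b) with a ≥ 1 (shape–rate) is (a−1)/b = 51/10 ≈ 5.100.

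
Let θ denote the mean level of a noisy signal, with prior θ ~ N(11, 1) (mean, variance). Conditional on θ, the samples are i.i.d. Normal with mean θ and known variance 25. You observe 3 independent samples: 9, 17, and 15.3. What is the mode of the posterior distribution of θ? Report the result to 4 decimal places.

n = 3; x̄ = (9 + 17 + 15.3)/3 = 41.3/3 = 413/30 ≈ 13.7667.
For a Normal prior and Normal likelihood with known variance, the posterior is Normal; its mode equals its mean, the precision-weighted average.
Prior precision 1/σ₀² = 1/1 = 1; data precision n/σ² = 3/25 = 0.12.
θ̂ = (1·11 + 0.12·(413/30)) / (1 + 0.12) = 12.652/1.12 = 3163/280 ≈ 11.2964.

θ̂_MAP = 11.2964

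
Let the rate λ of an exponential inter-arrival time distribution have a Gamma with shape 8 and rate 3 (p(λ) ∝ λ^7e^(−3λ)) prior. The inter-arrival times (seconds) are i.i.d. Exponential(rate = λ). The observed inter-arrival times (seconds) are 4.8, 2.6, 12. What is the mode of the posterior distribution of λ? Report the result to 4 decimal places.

λ̂_MAP = 0.4464

The Exponential(rate=λ) likelihood is ∝ λ^n e^(−λΣtᵢ). Here n = 3 and Σtᵢ = 4.8 + 2.6 + 12 = 19.4.
Posterior ∝ λ^7e^(−3λ) · λ^3e^(−19.4λ) = λ^10e^(−22.4λ), i.e. Gamma(11, 22.4).
Mode = (a−1)/b = 10/22.4 ≈ 0.4464.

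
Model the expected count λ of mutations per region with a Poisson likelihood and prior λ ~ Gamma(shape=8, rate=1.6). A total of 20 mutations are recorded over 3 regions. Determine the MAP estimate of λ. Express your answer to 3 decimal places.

Σxᵢ = 20, n = 3.
Posterior ∝ λ^7e^(−1.6λ) · λ^20e^(−3λ) = λ^27e^(−4.6λ), i.e. Gamma(shape=28, rate=4.6).
The mode of a Gamma(a, b) with a ≥ 1 (shape–rate) is (a−1)/b = 27/4.6 ≈ 5.870.

λ̂_MAP = 5.870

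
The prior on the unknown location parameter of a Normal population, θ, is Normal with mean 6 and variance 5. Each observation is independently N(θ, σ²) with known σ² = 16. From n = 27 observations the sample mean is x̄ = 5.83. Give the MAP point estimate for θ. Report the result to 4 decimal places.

n = 27, x̄ = 5.83.
For a Normal prior and Normal likelihood with known variance, the posterior is Normal; its mode equals its mean, the precision-weighted average.
Prior precision 1/σ₀² = 1/5 = 0.2; data precision n/σ² = 27/16 = 1.6875.
θ̂ = (0.2·6 + 1.6875·5.83) / (0.2 + 1.6875) = 11.038125/1.8875 = 17661/3020 ≈ 5.8480.

θ̂_MAP = 5.8480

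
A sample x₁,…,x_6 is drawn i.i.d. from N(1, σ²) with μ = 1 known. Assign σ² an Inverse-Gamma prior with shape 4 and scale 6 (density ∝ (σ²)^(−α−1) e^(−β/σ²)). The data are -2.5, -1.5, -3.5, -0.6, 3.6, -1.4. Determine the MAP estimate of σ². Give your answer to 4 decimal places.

Sum of squared deviations about the known mean: SS = (-2.5−1)² + (-1.5−1)² + (-3.5−1)² + (-0.6−1)² + (3.6−1)² + (-1.4−1)² = 53.83.
The Normal likelihood contributes (σ²)^(−n/2) exp(−SS/(2σ²)), so the posterior is Inverse-Gamma(α + n/2, β + SS/2) = Inverse-Gamma(7, 32.915).
The mode of Inverse-Gamma(a, b) is b/(a+1) = 32.915/8 ≈ 4.1144.

σ̂²_MAP = 4.1144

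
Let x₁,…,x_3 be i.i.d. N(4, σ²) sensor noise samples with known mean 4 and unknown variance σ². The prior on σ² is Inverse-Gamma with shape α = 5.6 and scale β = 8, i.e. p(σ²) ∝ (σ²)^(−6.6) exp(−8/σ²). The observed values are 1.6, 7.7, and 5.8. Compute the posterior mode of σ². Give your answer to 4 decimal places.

σ̂²_MAP = 2.3883

Sum of squared deviations about the known mean: SS = (1.6−4)² + (7.7−4)² + (5.8−4)² = 22.69.
The Normal likelihood contributes (σ²)^(−n/2) exp(−SS/(2σ²)), so the posterior is Inverse-Gamma(α + n/2, β + SS/2) = Inverse-Gamma(7.1, 19.345).
The mode of Inverse-Gamma(a, b) is b/(a+1) = 19.345/8.1 ≈ 2.3883.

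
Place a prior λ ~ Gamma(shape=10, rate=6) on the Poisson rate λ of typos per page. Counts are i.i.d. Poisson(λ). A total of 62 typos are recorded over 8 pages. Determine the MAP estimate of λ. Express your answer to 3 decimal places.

Σxᵢ = 62, n = 8.
Posterior ∝ λ^9e^(−6λ) · λ^62e^(−8λ) = λ^71e^(−14λ), i.e. Gamma(shape=72, rate=14).
The mode of a Gamma(a, b) with a ≥ 1 (shape–rate) is (a−1)/b = 71/14 ≈ 5.071.

λ̂_MAP = 5.071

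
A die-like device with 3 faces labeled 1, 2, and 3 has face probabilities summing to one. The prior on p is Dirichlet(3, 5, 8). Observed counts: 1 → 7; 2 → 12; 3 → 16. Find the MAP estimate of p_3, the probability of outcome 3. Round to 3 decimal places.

MAP estimate: 0.479

The posterior is Dirichlet(αᵢ + nᵢ) = Dirichlet(10, 17, 24).
For a Dirichlet(a₁,…,a_K) with all aᵢ > 1, the mode has j-th component (aⱼ − 1)/(Σaᵢ − K).
Here Σaᵢ = 51 and K = 3, so p_3 = (24 − 1)/(51 − 3) = 23/48 ≈ 0.479.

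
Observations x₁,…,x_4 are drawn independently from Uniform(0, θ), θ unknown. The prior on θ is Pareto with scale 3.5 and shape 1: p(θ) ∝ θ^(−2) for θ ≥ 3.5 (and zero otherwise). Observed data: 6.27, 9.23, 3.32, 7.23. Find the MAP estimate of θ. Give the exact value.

θ̂_MAP = 9.23

The Uniform(0, θ) likelihood is θ^(−n) for θ ≥ max(xᵢ), zero otherwise. Here max(xᵢ) = 9.23.
Posterior ∝ θ^(−2) · θ^(−4) = θ^(−6) on θ ≥ max(3.5, 9.23) = 9.23.
This density is strictly decreasing in θ, so the posterior mode lies at the lower boundary of the support.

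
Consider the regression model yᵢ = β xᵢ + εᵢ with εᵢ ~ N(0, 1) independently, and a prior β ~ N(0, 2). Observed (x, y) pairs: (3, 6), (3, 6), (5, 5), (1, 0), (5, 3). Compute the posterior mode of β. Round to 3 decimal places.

β̂_MAP = 1.094

log p(β | y) = −Σ(yᵢ − βxᵢ)²/(2·1) − β²/(2·2) + const.
Setting the derivative to zero: Σxᵢ(yᵢ − βxᵢ)/1 − β/2 = 0, so β = Σxᵢyᵢ / (Σxᵢ² + σ²/τ²).
Σxᵢyᵢ = 3·6 + 3·6 + 5·5 + 1·0 + 5·3 = 76; Σxᵢ² = 69; σ²/τ² = 0.5.
β̂_MAP = 76 / (69 + 0.5) = 76/69.5 ≈ 1.094.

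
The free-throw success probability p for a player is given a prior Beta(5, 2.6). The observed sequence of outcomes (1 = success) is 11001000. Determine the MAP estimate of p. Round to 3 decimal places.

Prior: Beta(5, 2.6).
Data: 3 successes in 8 trials (from the sequence). The binomial likelihood contributes p^3(1−p)^5, so the posterior is Beta(5+3, 2.6+5) = Beta(8, 7.6).
For Beta(a, b) with a, b > 1 the mode is (a−1)/(a+b−2) = 7/13.6 ≈ 0.515.

p̂_MAP = 0.515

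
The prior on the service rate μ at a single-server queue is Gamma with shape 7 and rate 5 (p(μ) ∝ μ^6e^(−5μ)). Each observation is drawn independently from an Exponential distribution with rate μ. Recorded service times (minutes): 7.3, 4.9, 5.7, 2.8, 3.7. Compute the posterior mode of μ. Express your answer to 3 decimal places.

The Exponential(rate=μ) likelihood is ∝ μ^n e^(−μΣtᵢ). Here n = 5 and Σtᵢ = 7.3 + 4.9 + 5.7 + 2.8 + 3.7 = 24.4.
Posterior ∝ μ^6e^(−5μ) · μ^5e^(−24.4μ) = μ^11e^(−29.4μ), i.e. Gamma(12, 29.4).
Mode = (a−1)/b = 11/29.4 ≈ 0.374.

μ̂_MAP = 0.374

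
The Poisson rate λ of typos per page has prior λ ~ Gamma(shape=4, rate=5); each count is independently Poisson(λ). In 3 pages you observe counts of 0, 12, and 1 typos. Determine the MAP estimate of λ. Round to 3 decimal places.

Σxᵢ = 0+12+1 = 13, with n = 3.
Posterior ∝ λ^3e^(−5λ) · λ^13e^(−3λ) = λ^16e^(−8λ), i.e. Gamma(shape=17, rate=8).
The mode of a Gamma(a, b) with a ≥ 1 (shape–rate) is (a−1)/b = 16/8 ≈ 2.000.

λ̂_MAP = 2.000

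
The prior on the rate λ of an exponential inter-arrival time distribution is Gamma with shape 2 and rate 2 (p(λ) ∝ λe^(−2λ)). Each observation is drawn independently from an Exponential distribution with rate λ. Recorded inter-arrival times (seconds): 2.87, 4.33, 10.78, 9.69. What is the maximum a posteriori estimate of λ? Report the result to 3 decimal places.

The Exponential(rate=λ) likelihood is ∝ λ^n e^(−λΣtᵢ). Here n = 4 and Σtᵢ = 2.87 + 4.33 + 10.78 + 9.69 = 27.67.
Posterior ∝ λe^(−2λ) · λ^4e^(−27.67λ) = λ^5e^(−29.67λ), i.e. Gamma(6, 29.67).
Mode = (a−1)/b = 5/29.67 ≈ 0.169.

λ̂_MAP = 0.169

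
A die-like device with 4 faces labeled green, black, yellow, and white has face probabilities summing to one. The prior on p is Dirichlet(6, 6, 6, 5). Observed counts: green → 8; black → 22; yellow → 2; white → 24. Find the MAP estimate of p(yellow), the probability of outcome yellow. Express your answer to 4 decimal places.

MAP estimate of p(yellow) = 0.0933

The posterior is Dirichlet(αᵢ + nᵢ) = Dirichlet(14, 28, 8, 29).
For a Dirichlet(a₁,…,a_K) with all aᵢ > 1, the mode has j-th component (aⱼ − 1)/(Σaᵢ − K).
Here Σaᵢ = 79 and K = 4, so p(yellow) = (8 − 1)/(79 − 4) = 7/75 ≈ 0.0933.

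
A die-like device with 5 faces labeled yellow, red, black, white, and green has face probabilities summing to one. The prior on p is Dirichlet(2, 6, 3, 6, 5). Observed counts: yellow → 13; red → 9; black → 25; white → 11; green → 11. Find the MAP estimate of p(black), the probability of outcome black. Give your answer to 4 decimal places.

The posterior is Dirichlet(αᵢ + nᵢ) = Dirichlet(15, 15, 28, 17, 16).
For a Dirichlet(a₁,…,a_K) with all aᵢ > 1, the mode has j-th component (aⱼ − 1)/(Σaᵢ − K).
Here Σaᵢ = 91 and K = 5, so p(black) = (28 − 1)/(91 − 5) = 27/86 ≈ 0.3140.

MAP estimate of p(black) = 0.3140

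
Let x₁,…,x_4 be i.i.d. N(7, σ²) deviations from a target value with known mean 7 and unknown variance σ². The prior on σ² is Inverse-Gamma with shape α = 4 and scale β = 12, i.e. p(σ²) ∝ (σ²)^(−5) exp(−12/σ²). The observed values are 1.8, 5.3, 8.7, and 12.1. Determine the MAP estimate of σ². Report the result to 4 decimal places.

Sum of squared deviations about the known mean: SS = (1.8−7)² + (5.3−7)² + (8.7−7)² + (12.1−7)² = 58.83.
The Normal likelihood contributes (σ²)^(−n/2) exp(−SS/(2σ²)), so the posterior is Inverse-Gamma(α + n/2, β + SS/2) = Inverse-Gamma(6, 41.415).
The mode of Inverse-Gamma(a, b) is b/(a+1) = 41.415/7 ≈ 5.9164.

σ̂²_MAP = 5.9164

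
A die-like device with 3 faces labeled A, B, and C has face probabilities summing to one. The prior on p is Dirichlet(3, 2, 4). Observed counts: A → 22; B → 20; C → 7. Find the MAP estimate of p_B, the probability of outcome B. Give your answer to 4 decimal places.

The posterior is Dirichlet(αᵢ + nᵢ) = Dirichlet(25, 22, 11).
For a Dirichlet(a₁,…,a_K) with all aᵢ > 1, the mode has j-th component (aⱼ − 1)/(Σaᵢ − K).
Here Σaᵢ = 58 and K = 3, so p_B = (22 − 1)/(58 − 3) = 21/55 ≈ 0.3818.

MAP estimate of p_B = 0.3818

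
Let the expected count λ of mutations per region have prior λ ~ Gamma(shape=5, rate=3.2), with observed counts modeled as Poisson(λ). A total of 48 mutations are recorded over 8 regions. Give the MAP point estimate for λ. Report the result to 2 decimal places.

Σxᵢ = 48, n = 8.
Posterior ∝ λ^4e^(−3.2λ) · λ^48e^(−8λ) = λ^52e^(−11.2λ), i.e. Gamma(shape=53, rate=11.2).
The mode of a Gamma(a, b) with a ≥ 1 (shape–rate) is (a−1)/b = 52/11.2 ≈ 4.64.

λ̂_MAP = 4.64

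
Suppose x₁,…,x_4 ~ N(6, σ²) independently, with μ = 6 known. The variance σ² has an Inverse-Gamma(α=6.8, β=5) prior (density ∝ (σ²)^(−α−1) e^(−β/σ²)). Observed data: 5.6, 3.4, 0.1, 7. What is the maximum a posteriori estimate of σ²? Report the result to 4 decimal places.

Sum of squared deviations about the known mean: SS = (5.6−6)² + (3.4−6)² + (0.1−6)² + (7−6)² = 42.73.
The Normal likelihood contributes (σ²)^(−n/2) exp(−SS/(2σ²)), so the posterior is Inverse-Gamma(α + n/2, β + SS/2) = Inverse-Gamma(8.8, 26.365).
The mode of Inverse-Gamma(a, b) is b/(a+1) = 26.365/9.8 ≈ 2.6903.

σ̂²_MAP = 2.6903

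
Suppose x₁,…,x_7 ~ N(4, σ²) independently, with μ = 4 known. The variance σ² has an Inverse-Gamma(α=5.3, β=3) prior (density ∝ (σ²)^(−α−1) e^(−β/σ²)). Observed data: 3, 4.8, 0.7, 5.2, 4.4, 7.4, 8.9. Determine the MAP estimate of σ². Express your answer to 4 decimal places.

σ̂²_MAP = 2.8418

Sum of squared deviations about the known mean: SS = (3−4)² + (4.8−4)² + (0.7−4)² + (5.2−4)² + (4.4−4)² + (7.4−4)² + (8.9−4)² = 49.7.
The Normal likelihood contributes (σ²)^(−n/2) exp(−SS/(2σ²)), so the posterior is Inverse-Gamma(α + n/2, β + SS/2) = Inverse-Gamma(8.8, 27.85).
The mode of Inverse-Gamma(a, b) is b/(a+1) = 27.85/9.8 ≈ 2.8418.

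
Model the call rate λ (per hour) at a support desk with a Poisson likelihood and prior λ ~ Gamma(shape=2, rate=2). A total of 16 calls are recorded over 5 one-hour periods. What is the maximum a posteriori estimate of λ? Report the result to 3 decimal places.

Σxᵢ = 16, n = 5.
Posterior ∝ λe^(−2λ) · λ^16e^(−5λ) = λ^17e^(−7λ), i.e. Gamma(shape=18, rate=7).
The mode of a Gamma(a, b) with a ≥ 1 (shape–rate) is (a−1)/b = 17/7 ≈ 2.429.

λ̂_MAP = 2.429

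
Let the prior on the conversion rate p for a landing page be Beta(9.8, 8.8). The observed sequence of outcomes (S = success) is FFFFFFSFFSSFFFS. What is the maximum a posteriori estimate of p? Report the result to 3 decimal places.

Prior: Beta(9.8, 8.8).
Data: 4 successes in 15 trials (from the sequence). The binomial likelihood contributes p^4(1−p)^11, so the posterior is Beta(9.8+4, 8.8+11) = Beta(13.8, 19.8).
For Beta(a, b) with a, b > 1 the mode is (a−1)/(a+b−2) = 12.8/31.6 ≈ 0.405.

p̂_MAP = 0.405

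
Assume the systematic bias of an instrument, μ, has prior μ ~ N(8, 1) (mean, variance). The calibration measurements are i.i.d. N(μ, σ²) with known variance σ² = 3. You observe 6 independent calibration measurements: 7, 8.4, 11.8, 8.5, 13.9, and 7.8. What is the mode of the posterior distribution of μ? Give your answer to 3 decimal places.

n = 6; x̄ = (7 + 8.4 + 11.8 + 8.5 + 13.9 + 7.8)/6 = 57.4/6 = 287/30 ≈ 9.5667.
For a Normal prior and Normal likelihood with known variance, the posterior is Normal; its mode equals its mean, the precision-weighted average.
Prior precision 1/σ₀² = 1/1 = 1; data precision n/σ² = 6/3 = 2.
μ̂ = (1·8 + 2·(287/30)) / (1 + 2) = (407/15)/3 = 407/45 ≈ 9.044.

μ̂_MAP = 9.044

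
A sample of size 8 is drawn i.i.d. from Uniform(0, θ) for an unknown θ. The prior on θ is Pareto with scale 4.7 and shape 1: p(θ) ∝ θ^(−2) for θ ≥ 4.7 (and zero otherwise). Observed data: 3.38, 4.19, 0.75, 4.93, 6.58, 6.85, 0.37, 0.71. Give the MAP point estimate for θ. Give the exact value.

θ̂_MAP = 6.85

The Uniform(0, θ) likelihood is θ^(−n) for θ ≥ max(xᵢ), zero otherwise. Here max(xᵢ) = 6.85.
Posterior ∝ θ^(−2) · θ^(−8) = θ^(−10) on θ ≥ max(4.7, 6.85) = 6.85.
This density is strictly decreasing in θ, so the posterior mode lies at the lower boundary of the support.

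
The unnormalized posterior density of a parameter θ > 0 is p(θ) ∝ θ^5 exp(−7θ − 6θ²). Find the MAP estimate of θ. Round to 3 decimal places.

ℓ'(θ) = 5/θ − 7 − 12θ. Setting this to zero and multiplying by θ: 12θ² + 7θ − 5 = 0.
θ = (−7 + √(7² + 4·12·5)) / (2·12) = (−7 + √289) / 24 = (−7 + 17)/24 = 5/12.
ℓ''(θ) = −5/θ² − 12 < 0, confirming a maximum.

θ̂_MAP = 0.417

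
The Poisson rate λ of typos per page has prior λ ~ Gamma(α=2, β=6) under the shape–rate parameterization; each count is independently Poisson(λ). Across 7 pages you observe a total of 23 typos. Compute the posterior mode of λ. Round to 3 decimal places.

Σxᵢ = 23, n = 7.
Posterior ∝ λe^(−6λ) · λ^23e^(−7λ) = λ^24e^(−13λ), i.e. Gamma(shape=25, rate=13).
The mode of a Gamma(a, b) with a ≥ 1 (shape–rate) is (a−1)/b = 24/13 ≈ 1.846.

λ̂_MAP = 1.846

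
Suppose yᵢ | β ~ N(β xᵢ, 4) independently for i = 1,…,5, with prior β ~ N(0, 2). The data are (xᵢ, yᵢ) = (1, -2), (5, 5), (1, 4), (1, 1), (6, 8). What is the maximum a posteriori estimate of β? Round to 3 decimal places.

β̂_MAP = 1.152

log p(β | y) = −Σ(yᵢ − βxᵢ)²/(2·4) − β²/(2·2) + const.
Setting the derivative to zero: Σxᵢ(yᵢ − βxᵢ)/4 − β/2 = 0, so β = Σxᵢyᵢ / (Σxᵢ² + σ²/τ²).
Σxᵢyᵢ = 1·(-2) + 5·5 + 1·4 + 1·1 + 6·8 = 76; Σxᵢ² = 64; σ²/τ² = 2.
β̂_MAP = 76 / (64 + 2) = 76/66 ≈ 1.152.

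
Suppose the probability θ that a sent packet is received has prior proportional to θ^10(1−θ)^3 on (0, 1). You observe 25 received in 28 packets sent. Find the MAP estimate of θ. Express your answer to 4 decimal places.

The prior density ∝ θ^10(1−θ)^3 is the kernel of Beta(11, 4).
Data: 25 successes in 28 trials. The binomial likelihood contributes θ^25(1−θ)^3, so the posterior is Beta(11+25, 4+3) = Beta(36, 7).
For Beta(a, b) with a, b > 1 the mode is (a−1)/(a+b−2) = 35/41 ≈ 0.8537.

θ̂_MAP = 0.8537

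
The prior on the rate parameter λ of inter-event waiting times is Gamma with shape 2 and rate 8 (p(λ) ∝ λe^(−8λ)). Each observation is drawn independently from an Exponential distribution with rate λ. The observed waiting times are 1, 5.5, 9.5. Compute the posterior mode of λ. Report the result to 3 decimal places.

The Exponential(rate=λ) likelihood is ∝ λ^n e^(−λΣtᵢ). Here n = 3 and Σtᵢ = 1 + 5.5 + 9.5 = 16.
Posterior ∝ λe^(−8λ) · λ^3e^(−16λ) = λ^4e^(−24λ), i.e. Gamma(5, 24).
Mode = (a−1)/b = 4/24 ≈ 0.167.

λ̂_MAP = 0.167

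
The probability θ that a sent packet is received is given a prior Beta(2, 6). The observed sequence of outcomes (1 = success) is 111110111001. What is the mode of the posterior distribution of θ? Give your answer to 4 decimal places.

Prior: Beta(2, 6).
Data: 9 successes in 12 trials (from the sequence). The binomial likelihood contributes θ^9(1−θ)^3, so the posterior is Beta(2+9, 6+3) = Beta(11, 9).
For Beta(a, b) with a, b > 1 the mode is (a−1)/(a+b−2) = 10/18 ≈ 0.5556.

θ̂_MAP = 0.5556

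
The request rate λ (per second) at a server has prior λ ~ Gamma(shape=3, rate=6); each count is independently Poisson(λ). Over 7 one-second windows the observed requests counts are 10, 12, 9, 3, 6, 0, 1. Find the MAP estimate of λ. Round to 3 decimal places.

λ̂_MAP = 3.308

Σxᵢ = 10+12+9+3+6+0+1 = 41, with n = 7.
Posterior ∝ λ^2e^(−6λ) · λ^41e^(−7λ) = λ^43e^(−13λ), i.e. Gamma(shape=44, rate=13).
The mode of a Gamma(a, b) with a ≥ 1 (shape–rate) is (a−1)/b = 43/13 ≈ 3.308.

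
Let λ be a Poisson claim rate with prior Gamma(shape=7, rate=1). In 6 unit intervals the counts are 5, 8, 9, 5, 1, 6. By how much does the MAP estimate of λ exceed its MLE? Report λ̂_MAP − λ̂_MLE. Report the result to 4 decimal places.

MAP − MLE = 0.0476

Σxᵢ = 34. Posterior is Gamma(41, 7); MAP = (41−1)/7 = 40/7 ≈ 5.71429.
MLE = x̄ = 34/6 ≈ 5.66667.
Difference = 40/7 − 34/6 = 1/21 ≈ 0.0476.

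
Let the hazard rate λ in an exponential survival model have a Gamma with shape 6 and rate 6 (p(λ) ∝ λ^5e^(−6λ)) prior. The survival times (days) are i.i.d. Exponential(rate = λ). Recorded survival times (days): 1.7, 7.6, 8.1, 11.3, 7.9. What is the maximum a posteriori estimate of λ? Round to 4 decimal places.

λ̂_MAP = 0.2347

The Exponential(rate=λ) likelihood is ∝ λ^n e^(−λΣtᵢ). Here n = 5 and Σtᵢ = 1.7 + 7.6 + 8.1 + 11.3 + 7.9 = 36.6.
Posterior ∝ λ^5e^(−6λ) · λ^5e^(−36.6λ) = λ^10e^(−42.6λ), i.e. Gamma(11, 42.6).
Mode = (a−1)/b = 10/42.6 ≈ 0.2347.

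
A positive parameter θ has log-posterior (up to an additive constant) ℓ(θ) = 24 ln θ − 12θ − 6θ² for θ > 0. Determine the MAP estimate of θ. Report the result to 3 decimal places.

ℓ'(θ) = 24/θ − 12 − 12θ. Setting this to zero and multiplying by θ: 12θ² + 12θ − 24 = 0.
θ = (−12 + √(12² + 4·12·24)) / (2·12) = (−12 + √1296) / 24 = (−12 + 36)/24 = 1.
ℓ''(θ) = −24/θ² − 12 < 0, confirming a maximum.

θ̂_MAP = 1.000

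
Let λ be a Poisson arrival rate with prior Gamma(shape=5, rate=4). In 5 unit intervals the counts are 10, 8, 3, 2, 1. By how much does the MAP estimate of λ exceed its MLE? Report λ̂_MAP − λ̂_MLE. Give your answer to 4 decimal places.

MAP − MLE = -1.6889

Σxᵢ = 24. Posterior is Gamma(29, 9); MAP = (29−1)/9 = 28/9 ≈ 3.11111.
MLE = x̄ = 24/5 ≈ 4.80000.
Difference = 28/9 − 24/5 = -76/45 ≈ -1.6889.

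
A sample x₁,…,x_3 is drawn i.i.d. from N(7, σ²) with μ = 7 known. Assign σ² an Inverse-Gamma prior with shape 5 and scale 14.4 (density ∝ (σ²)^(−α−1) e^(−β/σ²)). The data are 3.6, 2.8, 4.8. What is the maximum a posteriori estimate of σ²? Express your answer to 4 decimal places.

σ̂²_MAP = 4.1893

Sum of squared deviations about the known mean: SS = (3.6−7)² + (2.8−7)² + (4.8−7)² = 34.04.
The Normal likelihood contributes (σ²)^(−n/2) exp(−SS/(2σ²)), so the posterior is Inverse-Gamma(α + n/2, β + SS/2) = Inverse-Gamma(6.5, 31.42).
The mode of Inverse-Gamma(a, b) is b/(a+1) = 31.42/7.5 ≈ 4.1893.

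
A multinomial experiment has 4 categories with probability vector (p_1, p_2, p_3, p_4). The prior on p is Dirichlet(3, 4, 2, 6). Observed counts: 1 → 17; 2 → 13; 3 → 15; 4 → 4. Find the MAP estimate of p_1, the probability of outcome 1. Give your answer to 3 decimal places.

The posterior is Dirichlet(αᵢ + nᵢ) = Dirichlet(20, 17, 17, 10).
For a Dirichlet(a₁,…,a_K) with all aᵢ > 1, the mode has j-th component (aⱼ − 1)/(Σaᵢ − K).
Here Σaᵢ = 64 and K = 4, so p_1 = (20 − 1)/(64 − 4) = 19/60 ≈ 0.317.

MAP estimate: 0.317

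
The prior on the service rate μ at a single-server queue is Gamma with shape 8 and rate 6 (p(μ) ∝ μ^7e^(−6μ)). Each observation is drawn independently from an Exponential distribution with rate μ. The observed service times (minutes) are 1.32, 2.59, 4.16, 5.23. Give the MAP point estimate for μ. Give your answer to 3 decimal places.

μ̂_MAP = 0.570

The Exponential(rate=μ) likelihood is ∝ μ^n e^(−μΣtᵢ). Here n = 4 and Σtᵢ = 1.32 + 2.59 + 4.16 + 5.23 = 13.30.
Posterior ∝ μ^7e^(−6μ) · μ^4e^(−13.30μ) = μ^11e^(−19.30μ), i.e. Gamma(12, 19.30).
Mode = (a−1)/b = 11/19.30 ≈ 0.570.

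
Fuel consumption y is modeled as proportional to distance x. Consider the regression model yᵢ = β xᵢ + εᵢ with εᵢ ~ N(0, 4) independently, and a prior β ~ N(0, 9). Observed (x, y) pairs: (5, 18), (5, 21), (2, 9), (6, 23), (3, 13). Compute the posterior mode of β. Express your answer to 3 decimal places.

β̂_MAP = 3.922

log p(β | y) = −Σ(yᵢ − βxᵢ)²/(2·4) − β²/(2·9) + const.
Setting the derivative to zero: Σxᵢ(yᵢ − βxᵢ)/4 − β/9 = 0, so β = Σxᵢyᵢ / (Σxᵢ² + σ²/τ²).
Σxᵢyᵢ = 5·18 + 5·21 + 2·9 + 6·23 + 3·13 = 390; Σxᵢ² = 99; σ²/τ² = 4/9.
β̂_MAP = 390 / (99 + 4/9) = 390/(895/9) = 702/179 ≈ 3.922.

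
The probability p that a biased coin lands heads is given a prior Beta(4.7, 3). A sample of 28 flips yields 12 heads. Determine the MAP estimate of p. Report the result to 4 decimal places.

Prior: Beta(4.7, 3).
Data: 12 successes in 28 trials. The binomial likelihood contributes p^12(1−p)^16, so the posterior is Beta(4.7+12, 3+16) = Beta(16.7, 19).
For Beta(a, b) with a, b > 1 the mode is (a−1)/(a+b−2) = 15.7/33.7 ≈ 0.4659.

p̂_MAP = 0.4659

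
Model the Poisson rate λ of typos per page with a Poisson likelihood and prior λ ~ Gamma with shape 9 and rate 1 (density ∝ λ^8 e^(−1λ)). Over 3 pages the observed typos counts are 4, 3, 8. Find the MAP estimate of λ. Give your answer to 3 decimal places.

Σxᵢ = 4+3+8 = 15, with n = 3.
Posterior ∝ λ^8e^(−1λ) · λ^15e^(−3λ) = λ^23e^(−4λ), i.e. Gamma(shape=24, rate=4).
The mode of a Gamma(a, b) with a ≥ 1 (shape–rate) is (a−1)/b = 23/4 ≈ 5.750.

λ̂_MAP = 5.750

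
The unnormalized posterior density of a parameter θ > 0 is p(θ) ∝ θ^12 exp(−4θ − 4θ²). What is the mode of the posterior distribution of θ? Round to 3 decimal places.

θ̂_MAP = 1.000

ℓ'(θ) = 12/θ − 4 − 8θ. Setting this to zero and multiplying by θ: 8θ² + 4θ − 12 = 0.
θ = (−4 + √(4² + 4·8·12)) / (2·8) = (−4 + √400) / 16 = (−4 + 20)/16 = 1.
ℓ''(θ) = −12/θ² − 8 < 0, confirming a maximum.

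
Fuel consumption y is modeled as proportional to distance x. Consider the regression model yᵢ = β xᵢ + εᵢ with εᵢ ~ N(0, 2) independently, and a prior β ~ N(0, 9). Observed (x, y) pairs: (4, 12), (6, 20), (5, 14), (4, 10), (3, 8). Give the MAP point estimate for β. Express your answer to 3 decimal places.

log p(β | y) = −Σ(yᵢ − βxᵢ)²/(2·2) − β²/(2·9) + const.
Setting the derivative to zero: Σxᵢ(yᵢ − βxᵢ)/2 − β/9 = 0, so β = Σxᵢyᵢ / (Σxᵢ² + σ²/τ²).
Σxᵢyᵢ = 4·12 + 6·20 + 5·14 + 4·10 + 3·8 = 302; Σxᵢ² = 102; σ²/τ² = 2/9.
β̂_MAP = 302 / (102 + 2/9) = 302/(920/9) = 1359/460 ≈ 2.954.

β̂_MAP = 2.954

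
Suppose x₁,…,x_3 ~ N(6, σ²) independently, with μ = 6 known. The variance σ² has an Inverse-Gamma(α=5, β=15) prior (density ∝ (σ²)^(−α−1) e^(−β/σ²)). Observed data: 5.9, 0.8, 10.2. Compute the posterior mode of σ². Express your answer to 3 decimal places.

Sum of squared deviations about the known mean: SS = (5.9−6)² + (0.8−6)² + (10.2−6)² = 44.69.
The Normal likelihood contributes (σ²)^(−n/2) exp(−SS/(2σ²)), so the posterior is Inverse-Gamma(α + n/2, β + SS/2) = Inverse-Gamma(6.5, 37.345).
The mode of Inverse-Gamma(a, b) is b/(a+1) = 37.345/7.5 ≈ 4.979.

σ̂²_MAP = 4.979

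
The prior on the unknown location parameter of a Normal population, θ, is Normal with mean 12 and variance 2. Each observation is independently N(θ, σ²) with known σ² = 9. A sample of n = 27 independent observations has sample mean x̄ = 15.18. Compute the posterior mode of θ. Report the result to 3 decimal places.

n = 27, x̄ = 15.18.
For a Normal prior and Normal likelihood with known variance, the posterior is Normal; its mode equals its mean, the precision-weighted average.
Prior precision 1/σ₀² = 1/2 = 0.5; data precision n/σ² = 27/9 = 3.
θ̂ = (0.5·12 + 3·15.18) / (0.5 + 3) = 51.54/3.5 = 2577/175 ≈ 14.726.

θ̂_MAP = 14.726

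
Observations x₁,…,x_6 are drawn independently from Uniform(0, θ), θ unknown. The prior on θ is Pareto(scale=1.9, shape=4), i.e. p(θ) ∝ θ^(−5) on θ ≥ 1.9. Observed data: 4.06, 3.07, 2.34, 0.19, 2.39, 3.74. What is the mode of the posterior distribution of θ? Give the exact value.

The Uniform(0, θ) likelihood is θ^(−n) for θ ≥ max(xᵢ), zero otherwise. Here max(xᵢ) = 4.06.
Posterior ∝ θ^(−5) · θ^(−6) = θ^(−11) on θ ≥ max(1.9, 4.06) = 4.06.
This density is strictly decreasing in θ, so the posterior mode lies at the lower boundary of the support.

θ̂_MAP = 4.06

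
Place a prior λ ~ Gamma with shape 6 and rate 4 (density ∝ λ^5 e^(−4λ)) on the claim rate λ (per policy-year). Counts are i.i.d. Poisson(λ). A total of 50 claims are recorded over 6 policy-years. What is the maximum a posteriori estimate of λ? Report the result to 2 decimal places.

Σxᵢ = 50, n = 6.
Posterior ∝ λ^5e^(−4λ) · λ^50e^(−6λ) = λ^55e^(−10λ), i.e. Gamma(shape=56, rate=10).
The mode of a Gamma(a, b) with a ≥ 1 (shape–rate) is (a−1)/b = 55/10 ≈ 5.50.

λ̂_MAP = 5.50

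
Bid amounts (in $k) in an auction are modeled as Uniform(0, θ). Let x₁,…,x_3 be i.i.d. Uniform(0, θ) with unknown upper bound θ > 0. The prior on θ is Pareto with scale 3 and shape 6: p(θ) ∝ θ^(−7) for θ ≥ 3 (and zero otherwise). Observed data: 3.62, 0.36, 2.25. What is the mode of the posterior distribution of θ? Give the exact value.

The Uniform(0, θ) likelihood is θ^(−n) for θ ≥ max(xᵢ), zero otherwise. Here max(xᵢ) = 3.62.
Posterior ∝ θ^(−7) · θ^(−3) = θ^(−10) on θ ≥ max(3, 3.62) = 3.62.
This density is strictly decreasing in θ, so the posterior mode lies at the lower boundary of the support.

θ̂_MAP = 3.62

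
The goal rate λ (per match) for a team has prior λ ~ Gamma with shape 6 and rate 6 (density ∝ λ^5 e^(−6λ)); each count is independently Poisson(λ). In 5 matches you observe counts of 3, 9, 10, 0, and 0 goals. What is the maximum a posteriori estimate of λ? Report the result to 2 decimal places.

Σxᵢ = 3+9+10+0+0 = 22, with n = 5.
Posterior ∝ λ^5e^(−6λ) · λ^22e^(−5λ) = λ^27e^(−11λ), i.e. Gamma(shape=28, rate=11).
The mode of a Gamma(a, b) with a ≥ 1 (shape–rate) is (a−1)/b = 27/11 ≈ 2.45.

λ̂_MAP = 2.45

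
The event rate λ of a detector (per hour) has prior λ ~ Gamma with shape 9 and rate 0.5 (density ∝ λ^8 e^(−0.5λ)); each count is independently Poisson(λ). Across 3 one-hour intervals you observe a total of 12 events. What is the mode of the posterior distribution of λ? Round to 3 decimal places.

Σxᵢ = 12, n = 3.
Posterior ∝ λ^8e^(−0.5λ) · λ^12e^(−3λ) = λ^20e^(−3.5λ), i.e. Gamma(shape=21, rate=3.5).
The mode of a Gamma(a, b) with a ≥ 1 (shape–rate) is (a−1)/b = 20/3.5 ≈ 5.714.

λ̂_MAP = 5.714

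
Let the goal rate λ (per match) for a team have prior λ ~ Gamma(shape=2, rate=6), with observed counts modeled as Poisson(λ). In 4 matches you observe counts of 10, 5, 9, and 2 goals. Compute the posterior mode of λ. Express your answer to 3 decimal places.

λ̂_MAP = 2.700

Σxᵢ = 10+5+9+2 = 26, with n = 4.
Posterior ∝ λe^(−6λ) · λ^26e^(−4λ) = λ^27e^(−10λ), i.e. Gamma(shape=28, rate=10).
The mode of a Gamma(a, b) with a ≥ 1 (shape–rate) is (a−1)/b = 27/10 ≈ 2.700.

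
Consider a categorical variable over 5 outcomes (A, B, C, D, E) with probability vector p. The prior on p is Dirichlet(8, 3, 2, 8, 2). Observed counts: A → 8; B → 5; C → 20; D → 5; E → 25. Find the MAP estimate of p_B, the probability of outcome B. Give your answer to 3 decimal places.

The posterior is Dirichlet(αᵢ + nᵢ) = Dirichlet(16, 8, 22, 13, 27).
For a Dirichlet(a₁,…,a_K) with all aᵢ > 1, the mode has j-th component (aⱼ − 1)/(Σaᵢ − K).
Here Σaᵢ = 86 and K = 5, so p_B = (8 − 1)/(86 − 5) = 7/81 ≈ 0.086.

MAP estimate of p_B = 0.086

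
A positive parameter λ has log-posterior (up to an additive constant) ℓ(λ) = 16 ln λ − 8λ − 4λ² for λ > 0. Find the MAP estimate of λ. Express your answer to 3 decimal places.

λ̂_MAP = 1.000

ℓ'(λ) = 16/λ − 8 − 8λ. Setting this to zero and multiplying by λ: 8λ² + 8λ − 16 = 0.
λ = (−8 + √(8² + 4·8·16)) / (2·8) = (−8 + √576) / 16 = (−8 + 24)/16 = 1.
ℓ''(λ) = −16/λ² − 8 < 0, confirming a maximum.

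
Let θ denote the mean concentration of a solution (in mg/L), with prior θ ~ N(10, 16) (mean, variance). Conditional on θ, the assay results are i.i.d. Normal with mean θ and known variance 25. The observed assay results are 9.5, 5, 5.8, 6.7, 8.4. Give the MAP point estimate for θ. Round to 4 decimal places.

θ̂_MAP = 7.7752

n = 5; x̄ = (9.5 + 5 + 5.8 + 6.7 + 8.4)/5 = 35.4/5 = 7.08.
For a Normal prior and Normal likelihood with known variance, the posterior is Normal; its mode equals its mean, the precision-weighted average.
Prior precision 1/σ₀² = 1/16 = 0.0625; data precision n/σ² = 5/25 = 0.2.
θ̂ = (0.0625·10 + 0.2·7.08) / (0.0625 + 0.2) = 2.041/0.2625 = 4082/525 ≈ 7.7752.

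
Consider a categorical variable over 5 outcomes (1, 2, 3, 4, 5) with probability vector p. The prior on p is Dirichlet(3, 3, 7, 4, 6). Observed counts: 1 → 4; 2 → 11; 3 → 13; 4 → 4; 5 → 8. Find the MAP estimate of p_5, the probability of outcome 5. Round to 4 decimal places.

MAP estimate: 0.2241

The posterior is Dirichlet(αᵢ + nᵢ) = Dirichlet(7, 14, 20, 8, 14).
For a Dirichlet(a₁,…,a_K) with all aᵢ > 1, the mode has j-th component (aⱼ − 1)/(Σaᵢ − K).
Here Σaᵢ = 63 and K = 5, so p_5 = (14 − 1)/(63 − 5) = 13/58 ≈ 0.2241.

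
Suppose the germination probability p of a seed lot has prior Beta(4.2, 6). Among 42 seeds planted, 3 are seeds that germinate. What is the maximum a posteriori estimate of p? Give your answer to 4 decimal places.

Prior: Beta(4.2, 6).
Data: 3 successes in 42 trials. The binomial likelihood contributes p^3(1−p)^39, so the posterior is Beta(4.2+3, 6+39) = Beta(7.2, 45).
For Beta(a, b) with a, b > 1 the mode is (a−1)/(a+b−2) = 6.2/50.2 ≈ 0.1235.

p̂_MAP = 0.1235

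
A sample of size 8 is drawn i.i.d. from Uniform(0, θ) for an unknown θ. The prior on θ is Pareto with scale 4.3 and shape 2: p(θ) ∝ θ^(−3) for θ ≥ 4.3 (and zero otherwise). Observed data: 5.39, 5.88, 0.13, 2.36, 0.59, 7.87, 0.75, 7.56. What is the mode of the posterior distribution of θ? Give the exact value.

The Uniform(0, θ) likelihood is θ^(−n) for θ ≥ max(xᵢ), zero otherwise. Here max(xᵢ) = 7.87.
Posterior ∝ θ^(−3) · θ^(−8) = θ^(−11) on θ ≥ max(4.3, 7.87) = 7.87.
This density is strictly decreasing in θ, so the posterior mode lies at the lower boundary of the support.

θ̂_MAP = 7.87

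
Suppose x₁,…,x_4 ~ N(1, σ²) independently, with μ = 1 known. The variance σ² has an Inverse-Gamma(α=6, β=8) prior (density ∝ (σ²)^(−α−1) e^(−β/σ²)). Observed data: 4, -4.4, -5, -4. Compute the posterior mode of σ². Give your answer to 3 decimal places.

Sum of squared deviations about the known mean: SS = (4−1)² + (-4.4−1)² + (-5−1)² + (-4−1)² = 99.16.
The Normal likelihood contributes (σ²)^(−n/2) exp(−SS/(2σ²)), so the posterior is Inverse-Gamma(α + n/2, β + SS/2) = Inverse-Gamma(8, 57.58).
The mode of Inverse-Gamma(a, b) is b/(a+1) = 57.58/9 ≈ 6.398.

σ̂²_MAP = 6.398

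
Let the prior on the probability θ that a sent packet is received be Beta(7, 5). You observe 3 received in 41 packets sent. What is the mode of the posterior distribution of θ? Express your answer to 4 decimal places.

θ̂_MAP = 0.1765

Prior: Beta(7, 5).
Data: 3 successes in 41 trials. The binomial likelihood contributes θ^3(1−θ)^38, so the posterior is Beta(7+3, 5+38) = Beta(10, 43).
For Beta(a, b) with a, b > 1 the mode is (a−1)/(a+b−2) = 9/51 ≈ 0.1765.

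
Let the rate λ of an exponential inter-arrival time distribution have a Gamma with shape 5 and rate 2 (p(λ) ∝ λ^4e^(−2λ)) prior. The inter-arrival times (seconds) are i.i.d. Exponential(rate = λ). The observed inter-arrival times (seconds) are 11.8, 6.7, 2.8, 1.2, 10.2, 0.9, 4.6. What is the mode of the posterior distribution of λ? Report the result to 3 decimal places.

The Exponential(rate=λ) likelihood is ∝ λ^n e^(−λΣtᵢ). Here n = 7 and Σtᵢ = 11.8 + 6.7 + 2.8 + 1.2 + 10.2 + 0.9 + 4.6 = 38.2.
Posterior ∝ λ^4e^(−2λ) · λ^7e^(−38.2λ) = λ^11e^(−40.2λ), i.e. Gamma(12, 40.2).
Mode = (a−1)/b = 11/40.2 ≈ 0.274.

λ̂_MAP = 0.274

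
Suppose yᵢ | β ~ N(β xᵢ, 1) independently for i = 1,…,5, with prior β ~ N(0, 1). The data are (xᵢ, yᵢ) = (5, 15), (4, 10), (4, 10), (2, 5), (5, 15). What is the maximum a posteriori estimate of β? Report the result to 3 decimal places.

β̂_MAP = 2.759

log p(β | y) = −Σ(yᵢ − βxᵢ)²/(2·1) − β²/(2·1) + const.
Setting the derivative to zero: Σxᵢ(yᵢ − βxᵢ)/1 − β/1 = 0, so β = Σxᵢyᵢ / (Σxᵢ² + σ²/τ²).
Σxᵢyᵢ = 5·15 + 4·10 + 4·10 + 2·5 + 5·15 = 240; Σxᵢ² = 86; σ²/τ² = 1.
β̂_MAP = 240 / (86 + 1) = 240/87 ≈ 2.759.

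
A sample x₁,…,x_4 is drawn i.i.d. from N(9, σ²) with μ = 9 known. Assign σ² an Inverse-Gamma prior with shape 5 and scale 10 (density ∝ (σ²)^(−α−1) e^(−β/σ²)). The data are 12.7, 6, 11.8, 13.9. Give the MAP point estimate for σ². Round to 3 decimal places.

σ̂²_MAP = 4.659

Sum of squared deviations about the known mean: SS = (12.7−9)² + (6−9)² + (11.8−9)² + (13.9−9)² = 54.54.
The Normal likelihood contributes (σ²)^(−n/2) exp(−SS/(2σ²)), so the posterior is Inverse-Gamma(α + n/2, β + SS/2) = Inverse-Gamma(7, 37.27).
The mode of Inverse-Gamma(a, b) is b/(a+1) = 37.27/8 ≈ 4.659.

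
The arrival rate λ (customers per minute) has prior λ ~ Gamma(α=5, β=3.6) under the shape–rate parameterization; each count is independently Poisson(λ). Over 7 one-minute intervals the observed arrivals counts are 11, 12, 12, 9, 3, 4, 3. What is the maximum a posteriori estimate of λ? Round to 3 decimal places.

λ̂_MAP = 5.472

Σxᵢ = 11+12+12+9+3+4+3 = 54, with n = 7.
Posterior ∝ λ^4e^(−3.6λ) · λ^54e^(−7λ) = λ^58e^(−10.6λ), i.e. Gamma(shape=59, rate=10.6).
The mode of a Gamma(a, b) with a ≥ 1 (shape–rate) is (a−1)/b = 58/10.6 ≈ 5.472.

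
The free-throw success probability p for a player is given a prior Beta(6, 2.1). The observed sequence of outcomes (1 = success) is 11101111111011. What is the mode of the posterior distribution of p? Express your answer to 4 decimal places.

Prior: Beta(6, 2.1).
Data: 12 successes in 14 trials (from the sequence). The binomial likelihood contributes p^12(1−p)^2, so the posterior is Beta(6+12, 2.1+2) = Beta(18, 4.1).
For Beta(a, b) with a, b > 1 the mode is (a−1)/(a+b−2) = 17/20.1 ≈ 0.8458.

p̂_MAP = 0.8458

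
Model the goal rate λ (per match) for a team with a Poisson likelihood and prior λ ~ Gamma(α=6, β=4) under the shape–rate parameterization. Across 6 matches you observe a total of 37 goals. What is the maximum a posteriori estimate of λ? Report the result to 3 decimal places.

λ̂_MAP = 4.200

Σxᵢ = 37, n = 6.
Posterior ∝ λ^5e^(−4λ) · λ^37e^(−6λ) = λ^42e^(−10λ), i.e. Gamma(shape=43, rate=10).
The mode of a Gamma(a, b) with a ≥ 1 (shape–rate) is (a−1)/b = 42/10 ≈ 4.200.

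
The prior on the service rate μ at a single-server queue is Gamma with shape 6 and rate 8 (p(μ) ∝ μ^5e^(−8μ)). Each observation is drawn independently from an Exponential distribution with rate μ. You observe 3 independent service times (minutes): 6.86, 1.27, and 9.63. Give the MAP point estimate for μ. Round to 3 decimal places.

The Exponential(rate=μ) likelihood is ∝ μ^n e^(−μΣtᵢ). Here n = 3 and Σtᵢ = 6.86 + 1.27 + 9.63 = 17.76.
Posterior ∝ μ^5e^(−8μ) · μ^3e^(−17.76μ) = μ^8e^(−25.76μ), i.e. Gamma(9, 25.76).
Mode = (a−1)/b = 8/25.76 ≈ 0.311.

μ̂_MAP = 0.311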